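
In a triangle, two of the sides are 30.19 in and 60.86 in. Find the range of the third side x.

30.67 < x < 91.05 (in)

By the triangle inequality, x must be less than 30.19 + 60.86 = 91.05 and greater than |30.19 − 60.86| = 30.67.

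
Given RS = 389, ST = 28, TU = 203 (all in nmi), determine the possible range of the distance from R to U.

The maximum is all hops collinear in one direction: 389 + 28 + 203 = 620.
The longest hop is 389; the others sum to 231. Folding the others back against it leaves at least 389 − 231 = 158.

158 ≤ RU ≤ 620 nmi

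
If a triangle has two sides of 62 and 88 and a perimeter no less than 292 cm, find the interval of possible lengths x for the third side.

142 ≤ x < 150 cm

Triangle inequality alone gives 26 < x < 150.
The perimeter condition gives x ≥ 292 − 62 − 88 = 142.
Intersecting the two: 142 ≤ x < 150.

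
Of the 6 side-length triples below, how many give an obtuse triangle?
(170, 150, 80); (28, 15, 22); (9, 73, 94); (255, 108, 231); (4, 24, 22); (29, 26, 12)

(170,150,80): 80²+150² = 28900 = 170² → right
(28,15,22): 15²+22² = 709 < 784 = 28² → obtuse
(9,73,94): 9+73 ≤ 94, not a triangle
(255,108,231): 108²+231² = 65025 = 255² → right
(4,24,22): 4²+22² = 500 < 576 = 24² → obtuse
(29,26,12): 12²+26² = 820 < 841 = 29² → obtuse
3 of the 6 are obtuse.

3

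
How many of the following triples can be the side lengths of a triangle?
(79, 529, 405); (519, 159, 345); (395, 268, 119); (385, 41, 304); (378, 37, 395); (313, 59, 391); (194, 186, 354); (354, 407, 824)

(79,405,529): 79+405 ≤ 529 → not valid
(159,345,519): 159+345 ≤ 519 → not valid
(119,268,395): 119+268 ≤ 395 → not valid
(41,304,385): 41+304 ≤ 385 → not valid
(37,378,395): 37+378 > 395 → valid
(59,313,391): 59+313 ≤ 391 → not valid
(186,194,354): 186+194 > 354 → valid
(354,407,824): 354+407 ≤ 824 → not valid
2 of the 8 triples form a triangle.

2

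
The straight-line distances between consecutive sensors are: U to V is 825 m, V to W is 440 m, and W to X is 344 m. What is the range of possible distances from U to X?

41 ≤ UX ≤ 1609 m

The maximum is all hops collinear in one direction: 825 + 440 + 344 = 1609.
The longest hop is 825; the others sum to 784. Folding the others back against it leaves at least 825 − 784 = 41.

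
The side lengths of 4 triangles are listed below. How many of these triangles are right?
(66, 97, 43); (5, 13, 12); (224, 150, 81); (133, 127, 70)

(66,97,43): 43²+66² = 6205 < 9409 = 97² → obtuse
(5,13,12): 5²+12² = 169 = 13² → right
(224,150,81): 81²+150² = 29061 < 50176 = 224² → obtuse
(133,127,70): 70²+127² = 21029 > 17689 = 133² → acute
1 of the 4 is right.

1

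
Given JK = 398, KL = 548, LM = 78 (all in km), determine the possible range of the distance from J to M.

72 ≤ JM ≤ 1024 km

The maximum is all hops collinear in one direction: 398 + 548 + 78 = 1024.
The longest hop is 548; the others sum to 476. Folding the others back against it leaves at least 548 − 476 = 72.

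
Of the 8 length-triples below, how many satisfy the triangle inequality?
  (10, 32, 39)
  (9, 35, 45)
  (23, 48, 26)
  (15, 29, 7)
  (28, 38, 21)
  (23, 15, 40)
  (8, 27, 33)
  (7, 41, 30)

4

(10,32,39): 10+32 > 39 → valid
(9,35,45): 9+35 ≤ 45 → not valid
(23,26,48): 23+26 > 48 → valid
(7,15,29): 7+15 ≤ 29 → not valid
(21,28,38): 21+28 > 38 → valid
(15,23,40): 15+23 ≤ 40 → not valid
(8,27,33): 8+27 > 33 → valid
(7,30,41): 7+30 ≤ 41 → not valid
4 of the 8 triples form a triangle.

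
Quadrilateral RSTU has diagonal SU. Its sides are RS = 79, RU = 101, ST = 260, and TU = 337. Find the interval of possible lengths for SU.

From triangle RSU: |79 − 101| < SU < 79 + 101, i.e. 22 < SU < 180.
From triangle TSU: 77 < SU < 597.
Both must hold, so SU lies in the intersection.

77 < SU < 180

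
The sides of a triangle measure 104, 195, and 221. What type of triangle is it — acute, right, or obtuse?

Compare the square of the longest side to the sum of squares of the other two: 104² + 195² = 48841 = 221².

right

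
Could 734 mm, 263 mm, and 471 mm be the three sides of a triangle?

The two shorter sides sum to 734, exactly equal to the longest side 734.
That gives only a degenerate (flat) triangle — the inequality must be strict.

No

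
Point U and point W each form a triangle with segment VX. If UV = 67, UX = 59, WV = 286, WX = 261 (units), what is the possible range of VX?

From triangle UVX: |67 − 59| < VX < 67 + 59, i.e. 8 < VX < 126.
From triangle WVX: 25 < VX < 547.
Both must hold, so VX lies in the intersection.

25 < VX < 126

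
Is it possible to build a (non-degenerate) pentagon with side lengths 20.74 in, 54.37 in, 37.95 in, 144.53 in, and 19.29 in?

For a pentagon, each side must be shorter than the sum of the others.
Here the longest side is 144.53, but the remaining 4 sides sum to only 132.35.

No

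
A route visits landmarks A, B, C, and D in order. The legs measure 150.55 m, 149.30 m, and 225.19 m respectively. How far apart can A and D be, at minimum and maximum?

The maximum is all hops collinear in one direction: 150.55 + 149.30 + 225.19 = 525.04.
The longest hop is 225.19; the others sum to 299.85. Since 225.19 ≤ 299.85, the path can fold back on itself completely, so the minimum distance is 0.

0 ≤ AD ≤ 525.04 m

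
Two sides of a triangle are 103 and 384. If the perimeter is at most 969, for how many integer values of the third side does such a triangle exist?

Triangle inequality: 281 < x < 487. Perimeter ≤ 969 gives x ≤ 969 − 103 − 384 = 482.
So 281 < x ≤ 482; integers 282 through 482: 201 values.

201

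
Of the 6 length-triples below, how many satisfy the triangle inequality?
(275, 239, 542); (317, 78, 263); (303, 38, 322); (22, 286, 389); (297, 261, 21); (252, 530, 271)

2

(239,275,542): 239+275 ≤ 542 → not valid
(78,263,317): 78+263 > 317 → valid
(38,303,322): 38+303 > 322 → valid
(22,286,389): 22+286 ≤ 389 → not valid
(21,261,297): 21+261 ≤ 297 → not valid
(252,271,530): 252+271 ≤ 530 → not valid
2 of the 6 triples form a triangle.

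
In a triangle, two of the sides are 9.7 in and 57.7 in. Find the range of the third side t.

48.0 < t < 67.4

By the triangle inequality, t must be less than 9.7 + 57.7 = 67.4 and greater than |9.7 − 57.7| = 48.0.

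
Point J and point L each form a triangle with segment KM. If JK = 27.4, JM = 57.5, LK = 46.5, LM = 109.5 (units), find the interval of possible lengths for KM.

63.0 < KM < 84.9

From triangle JKM: |27.4 − 57.5| < KM < 27.4 + 57.5, i.e. 30.1 < KM < 84.9.
From triangle LKM: 63.0 < KM < 156.0.
Both must hold, so KM lies in the intersection.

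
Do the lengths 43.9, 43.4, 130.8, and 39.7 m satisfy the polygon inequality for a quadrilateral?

For a quadrilateral, each side must be shorter than the sum of the others.
Here the longest side is 130.8, but the remaining 3 sides sum to only 127.0.

No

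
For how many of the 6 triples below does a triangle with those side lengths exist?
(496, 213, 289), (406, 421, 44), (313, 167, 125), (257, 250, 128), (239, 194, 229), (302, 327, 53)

5

(213,289,496): 213+289 > 496 → valid
(44,406,421): 44+406 > 421 → valid
(125,167,313): 125+167 ≤ 313 → not valid
(128,250,257): 128+250 > 257 → valid
(194,229,239): 194+229 > 239 → valid
(53,302,327): 53+302 > 327 → valid
5 of the 6 triples form a triangle.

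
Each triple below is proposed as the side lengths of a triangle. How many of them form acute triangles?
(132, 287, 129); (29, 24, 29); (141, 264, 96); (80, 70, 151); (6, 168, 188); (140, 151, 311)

(132,287,129): 129+132 ≤ 287, not a triangle
(29,24,29): 24²+29² = 1417 > 841 = 29² → acute
(141,264,96): 96+141 ≤ 264, not a triangle
(80,70,151): 70+80 ≤ 151, not a triangle
(6,168,188): 6+168 ≤ 188, not a triangle
(140,151,311): 140+151 ≤ 311, not a triangle
1 of the 6 is acute.

1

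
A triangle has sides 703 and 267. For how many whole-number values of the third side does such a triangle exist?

533

The third side lies in the open interval (436, 970).
Integers from 437 to 969 inclusive: 969 − 437 + 1 = 533.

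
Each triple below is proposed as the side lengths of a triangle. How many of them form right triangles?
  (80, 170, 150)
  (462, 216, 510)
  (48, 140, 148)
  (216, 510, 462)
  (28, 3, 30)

(80,170,150): 80²+150² = 28900 = 170² → right
(462,216,510): 216²+462² = 260100 = 510² → right
(48,140,148): 48²+140² = 21904 = 148² → right
(216,510,462): 216²+462² = 260100 = 510² → right
(28,3,30): 3²+28² = 793 < 900 = 30² → obtuse
4 of the 5 are right.

4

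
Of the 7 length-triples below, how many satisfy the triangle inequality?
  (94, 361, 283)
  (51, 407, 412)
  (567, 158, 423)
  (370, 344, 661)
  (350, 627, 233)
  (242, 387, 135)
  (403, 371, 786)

4

(94,283,361): 94+283 > 361 → valid
(51,407,412): 51+407 > 412 → valid
(158,423,567): 158+423 > 567 → valid
(344,370,661): 344+370 > 661 → valid
(233,350,627): 233+350 ≤ 627 → not valid
(135,242,387): 135+242 ≤ 387 → not valid
(371,403,786): 371+403 ≤ 786 → not valid
4 of the 7 triples form a triangle.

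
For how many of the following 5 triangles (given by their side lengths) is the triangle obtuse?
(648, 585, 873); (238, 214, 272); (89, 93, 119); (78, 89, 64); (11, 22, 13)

1

(648,585,873): 585²+648² = 762129 = 873² → right
(238,214,272): 214²+238² = 102440 > 73984 = 272² → acute
(89,93,119): 89²+93² = 16570 > 14161 = 119² → acute
(78,89,64): 64²+78² = 10180 > 7921 = 89² → acute
(11,22,13): 11²+13² = 290 < 484 = 22² → obtuse
1 of the 5 is obtuse.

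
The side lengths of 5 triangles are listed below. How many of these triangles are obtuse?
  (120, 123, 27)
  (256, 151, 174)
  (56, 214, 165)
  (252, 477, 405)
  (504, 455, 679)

(120,123,27): 27²+120² = 15129 = 123² → right
(256,151,174): 151²+174² = 53077 < 65536 = 256² → obtuse
(56,214,165): 56²+165² = 30361 < 45796 = 214² → obtuse
(252,477,405): 252²+405² = 227529 = 477² → right
(504,455,679): 455²+504² = 461041 = 679² → right
2 of the 5 are obtuse.

2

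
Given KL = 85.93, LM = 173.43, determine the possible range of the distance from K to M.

By the triangle inequality, |85.93 − 173.43| ≤ KM ≤ 85.93 + 173.43.

87.50 ≤ KM ≤ 259.36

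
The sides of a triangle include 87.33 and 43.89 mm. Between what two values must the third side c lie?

43.44 < c < 131.22

By the triangle inequality, c must be less than 87.33 + 43.89 = 131.22 and greater than |87.33 − 43.89| = 43.44.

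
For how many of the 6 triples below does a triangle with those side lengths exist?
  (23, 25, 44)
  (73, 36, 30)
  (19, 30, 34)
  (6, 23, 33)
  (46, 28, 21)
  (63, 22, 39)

3

(23,25,44): 23+25 > 44 → valid
(30,36,73): 30+36 ≤ 73 → not valid
(19,30,34): 19+30 > 34 → valid
(6,23,33): 6+23 ≤ 33 → not valid
(21,28,46): 21+28 > 46 → valid
(22,39,63): 22+39 ≤ 63 → not valid
3 of the 6 triples form a triangle.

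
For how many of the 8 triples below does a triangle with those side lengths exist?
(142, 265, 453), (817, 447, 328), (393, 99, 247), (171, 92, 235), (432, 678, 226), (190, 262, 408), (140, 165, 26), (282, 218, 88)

(142,265,453): 142+265 ≤ 453 → not valid
(328,447,817): 328+447 ≤ 817 → not valid
(99,247,393): 99+247 ≤ 393 → not valid
(92,171,235): 92+171 > 235 → valid
(226,432,678): 226+432 ≤ 678 → not valid
(190,262,408): 190+262 > 408 → valid
(26,140,165): 26+140 > 165 → valid
(88,218,282): 88+218 > 282 → valid
4 of the 8 triples form a triangle.

4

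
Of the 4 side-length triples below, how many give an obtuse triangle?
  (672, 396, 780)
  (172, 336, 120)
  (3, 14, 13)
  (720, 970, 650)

1

(672,396,780): 396²+672² = 608400 = 780² → right
(172,336,120): 120+172 ≤ 336, not a triangle
(3,14,13): 3²+13² = 178 < 196 = 14² → obtuse
(720,970,650): 650²+720² = 940900 = 970² → right
1 of the 4 is obtuse.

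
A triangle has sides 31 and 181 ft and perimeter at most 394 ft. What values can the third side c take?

150 < c ≤ 182

Triangle inequality alone gives 150 < c < 212.
The perimeter condition gives c ≤ 394 − 31 − 181 = 182.
Intersecting the two: 150 < c ≤ 182.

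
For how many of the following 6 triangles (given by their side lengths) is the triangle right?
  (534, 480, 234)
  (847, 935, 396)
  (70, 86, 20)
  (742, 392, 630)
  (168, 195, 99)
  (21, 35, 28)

(534,480,234): 234²+480² = 285156 = 534² → right
(847,935,396): 396²+847² = 874225 = 935² → right
(70,86,20): 20²+70² = 5300 < 7396 = 86² → obtuse
(742,392,630): 392²+630² = 550564 = 742² → right
(168,195,99): 99²+168² = 38025 = 195² → right
(21,35,28): 21²+28² = 1225 = 35² → right
5 of the 6 are right.

5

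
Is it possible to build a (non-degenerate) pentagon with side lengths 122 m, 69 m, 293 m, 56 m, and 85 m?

A pentagon exists iff every side is shorter than the sum of the others — equivalently, the longest side is less than the sum of the rest.
Longest side 293 < 332 (sum of the remaining 4), so yes.

Yes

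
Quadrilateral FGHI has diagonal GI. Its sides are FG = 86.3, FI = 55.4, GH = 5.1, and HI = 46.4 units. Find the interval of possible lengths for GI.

41.3 < GI < 51.5

From triangle FGI: |86.3 − 55.4| < GI < 86.3 + 55.4, i.e. 30.9 < GI < 141.7.
From triangle HGI: 41.3 < GI < 51.5.
Both must hold, so GI lies in the intersection.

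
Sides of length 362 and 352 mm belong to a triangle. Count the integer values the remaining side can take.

The third side lies in the open interval (10, 714).
Integers from 11 to 713 inclusive: 713 − 11 + 1 = 703.

703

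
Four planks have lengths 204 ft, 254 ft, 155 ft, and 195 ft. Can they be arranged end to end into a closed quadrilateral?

A quadrilateral exists iff every side is shorter than the sum of the others — equivalently, the longest side is less than the sum of the rest.
Longest side 254 < 554 (sum of the remaining 3), so yes.

Yes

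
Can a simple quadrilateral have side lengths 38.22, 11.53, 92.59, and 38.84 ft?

For a quadrilateral, each side must be shorter than the sum of the others.
Here the longest side is 92.59, but the remaining 3 sides sum to only 88.59.

No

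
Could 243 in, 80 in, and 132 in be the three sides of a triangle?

No

The longest side is 243, but the other two sum to only 212.
212 < 243, so the triangle inequality fails.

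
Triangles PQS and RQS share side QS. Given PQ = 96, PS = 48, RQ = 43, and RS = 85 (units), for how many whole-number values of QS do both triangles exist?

From triangle PQS: 48 < QS < 144.
From triangle RQS: 42 < QS < 128.
Intersection: 48 < QS < 128, so integers 49 through 127: 79 values.

79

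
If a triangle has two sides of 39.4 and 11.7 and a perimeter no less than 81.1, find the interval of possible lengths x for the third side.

30.0 ≤ x < 51.1

Triangle inequality alone gives 27.7 < x < 51.1.
The perimeter condition gives x ≥ 81.1 − 39.4 − 11.7 = 30.0.
Intersecting the two: 30.0 ≤ x < 51.1.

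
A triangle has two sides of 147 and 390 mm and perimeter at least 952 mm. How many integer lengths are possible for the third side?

122

Triangle inequality: 243 < x < 537. Perimeter ≥ 952 gives x ≥ 952 − 147 − 390 = 415.
So 415 ≤ x < 537; integers 415 through 536: 122 values.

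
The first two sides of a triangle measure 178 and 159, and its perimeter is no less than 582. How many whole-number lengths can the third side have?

92

Triangle inequality: 19 < x < 337. Perimeter ≥ 582 gives x ≥ 582 − 178 − 159 = 245.
So 245 ≤ x < 337; integers 245 through 336: 92 values.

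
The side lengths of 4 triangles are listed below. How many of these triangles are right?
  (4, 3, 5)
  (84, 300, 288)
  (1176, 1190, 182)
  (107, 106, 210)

(4,3,5): 3²+4² = 25 = 5² → right
(84,300,288): 84²+288² = 90000 = 300² → right
(1176,1190,182): 182²+1176² = 1416100 = 1190² → right
(107,106,210): 106²+107² = 22685 < 44100 = 210² → obtuse
3 of the 4 are right.

3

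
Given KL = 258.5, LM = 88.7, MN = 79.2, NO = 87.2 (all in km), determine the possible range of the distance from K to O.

The maximum is all hops collinear in one direction: 258.5 + 88.7 + 79.2 + 87.2 = 513.6.
The longest hop is 258.5; the others sum to 255.1. Folding the others back against it leaves at least 258.5 − 255.1 = 3.4.

3.4 ≤ KO ≤ 513.6 km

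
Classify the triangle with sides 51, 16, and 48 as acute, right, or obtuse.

obtuse

Compare the square of the longest side to the sum of squares of the other two: 16² + 48² = 2560 < 2601 = 51².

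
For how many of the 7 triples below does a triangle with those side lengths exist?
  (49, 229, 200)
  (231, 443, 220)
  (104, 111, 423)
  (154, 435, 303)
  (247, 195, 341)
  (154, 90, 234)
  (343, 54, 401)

5

(49,200,229): 49+200 > 229 → valid
(220,231,443): 220+231 > 443 → valid
(104,111,423): 104+111 ≤ 423 → not valid
(154,303,435): 154+303 > 435 → valid
(195,247,341): 195+247 > 341 → valid
(90,154,234): 90+154 > 234 → valid
(54,343,401): 54+343 ≤ 401 → not valid
5 of the 7 triples form a triangle.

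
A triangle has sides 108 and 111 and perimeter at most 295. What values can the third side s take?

Triangle inequality alone gives 3 < s < 219.
The perimeter condition gives s ≤ 295 − 108 − 111 = 76.
Intersecting the two: 3 < s ≤ 76.

3 < s ≤ 76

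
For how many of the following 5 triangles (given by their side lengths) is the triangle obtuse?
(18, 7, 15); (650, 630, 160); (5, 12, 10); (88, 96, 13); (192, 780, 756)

(18,7,15): 7²+15² = 274 < 324 = 18² → obtuse
(650,630,160): 160²+630² = 422500 = 650² → right
(5,12,10): 5²+10² = 125 < 144 = 12² → obtuse
(88,96,13): 13²+88² = 7913 < 9216 = 96² → obtuse
(192,780,756): 192²+756² = 608400 = 780² → right
3 of the 5 are obtuse.

3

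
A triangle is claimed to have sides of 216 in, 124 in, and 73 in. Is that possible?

No

The longest side is 216, but the other two sum to only 197.
197 < 216, so the triangle inequality fails.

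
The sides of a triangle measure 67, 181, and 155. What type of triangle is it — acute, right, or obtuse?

obtuse

Compare the square of the longest side to the sum of squares of the other two: 67² + 155² = 28514 < 32761 = 181².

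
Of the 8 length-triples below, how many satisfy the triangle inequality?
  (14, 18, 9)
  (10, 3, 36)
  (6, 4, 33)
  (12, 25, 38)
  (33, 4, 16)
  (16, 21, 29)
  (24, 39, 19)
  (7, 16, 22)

(9,14,18): 9+14 > 18 → valid
(3,10,36): 3+10 ≤ 36 → not valid
(4,6,33): 4+6 ≤ 33 → not valid
(12,25,38): 12+25 ≤ 38 → not valid
(4,16,33): 4+16 ≤ 33 → not valid
(16,21,29): 16+21 > 29 → valid
(19,24,39): 19+24 > 39 → valid
(7,16,22): 7+16 > 22 → valid
4 of the 8 triples form a triangle.

4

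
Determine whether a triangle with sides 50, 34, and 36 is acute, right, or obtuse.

Compare the square of the longest side to the sum of squares of the other two: 34² + 36² = 2452 < 2500 = 50².

obtuse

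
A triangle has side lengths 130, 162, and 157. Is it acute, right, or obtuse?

acute

Compare the square of the longest side to the sum of squares of the other two: 130² + 157² = 41549 > 26244 = 162².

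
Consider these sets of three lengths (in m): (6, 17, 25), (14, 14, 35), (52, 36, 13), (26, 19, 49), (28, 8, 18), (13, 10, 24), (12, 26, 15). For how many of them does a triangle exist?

(6,17,25): 6+17 ≤ 25 → not valid
(14,14,35): 14+14 ≤ 35 → not valid
(13,36,52): 13+36 ≤ 52 → not valid
(19,26,49): 19+26 ≤ 49 → not valid
(8,18,28): 8+18 ≤ 28 → not valid
(10,13,24): 10+13 ≤ 24 → not valid
(12,15,26): 12+15 > 26 → valid
1 of the 7 triples forms a triangle.

1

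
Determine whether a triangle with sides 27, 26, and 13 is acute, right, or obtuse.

Compare the square of the longest side to the sum of squares of the other two: 13² + 26² = 845 > 729 = 27².

acute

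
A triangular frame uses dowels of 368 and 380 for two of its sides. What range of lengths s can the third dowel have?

By the triangle inequality, s must be less than 368 + 380 = 748 and greater than |368 − 380| = 12.

12 < s < 748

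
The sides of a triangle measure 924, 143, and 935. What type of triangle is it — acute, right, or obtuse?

Compare the square of the longest side to the sum of squares of the other two: 143² + 924² = 874225 = 935².

right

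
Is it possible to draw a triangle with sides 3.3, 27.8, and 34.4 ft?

No

The longest side is 34.4, but the other two sum to only 31.1.
31.1 < 34.4, so the triangle inequality fails.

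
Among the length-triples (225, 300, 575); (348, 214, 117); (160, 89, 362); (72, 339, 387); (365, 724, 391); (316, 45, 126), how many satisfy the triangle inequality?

(225,300,575): 225+300 ≤ 575 → not valid
(117,214,348): 117+214 ≤ 348 → not valid
(89,160,362): 89+160 ≤ 362 → not valid
(72,339,387): 72+339 > 387 → valid
(365,391,724): 365+391 > 724 → valid
(45,126,316): 45+126 ≤ 316 → not valid
2 of the 6 triples form a triangle.

2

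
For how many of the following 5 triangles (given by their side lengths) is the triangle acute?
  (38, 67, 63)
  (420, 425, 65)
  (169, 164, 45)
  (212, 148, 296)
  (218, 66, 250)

2

(38,67,63): 38²+63² = 5413 > 4489 = 67² → acute
(420,425,65): 65²+420² = 180625 = 425² → right
(169,164,45): 45²+164² = 28921 > 28561 = 169² → acute
(212,148,296): 148²+212² = 66848 < 87616 = 296² → obtuse
(218,66,250): 66²+218² = 51880 < 62500 = 250² → obtuse
2 of the 5 are acute.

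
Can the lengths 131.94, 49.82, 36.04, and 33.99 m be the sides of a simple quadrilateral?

No

For a quadrilateral, each side must be shorter than the sum of the others.
Here the longest side is 131.94, but the remaining 3 sides sum to only 119.85.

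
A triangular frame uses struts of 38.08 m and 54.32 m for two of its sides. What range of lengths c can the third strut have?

By the triangle inequality, c must be less than 38.08 + 54.32 = 92.40 and greater than |38.08 − 54.32| = 16.24.

16.24 < c < 92.40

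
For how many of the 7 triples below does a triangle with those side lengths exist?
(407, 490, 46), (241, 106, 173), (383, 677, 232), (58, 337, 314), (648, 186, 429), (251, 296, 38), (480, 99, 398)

3

(46,407,490): 46+407 ≤ 490 → not valid
(106,173,241): 106+173 > 241 → valid
(232,383,677): 232+383 ≤ 677 → not valid
(58,314,337): 58+314 > 337 → valid
(186,429,648): 186+429 ≤ 648 → not valid
(38,251,296): 38+251 ≤ 296 → not valid
(99,398,480): 99+398 > 480 → valid
3 of the 7 triples form a triangle.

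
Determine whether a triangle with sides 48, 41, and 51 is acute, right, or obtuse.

acute

Compare the square of the longest side to the sum of squares of the other two: 41² + 48² = 3985 > 2601 = 51².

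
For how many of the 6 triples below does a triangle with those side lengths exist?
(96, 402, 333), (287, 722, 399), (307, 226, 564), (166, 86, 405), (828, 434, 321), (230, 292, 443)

2

(96,333,402): 96+333 > 402 → valid
(287,399,722): 287+399 ≤ 722 → not valid
(226,307,564): 226+307 ≤ 564 → not valid
(86,166,405): 86+166 ≤ 405 → not valid
(321,434,828): 321+434 ≤ 828 → not valid
(230,292,443): 230+292 > 443 → valid
2 of the 6 triples form a triangle.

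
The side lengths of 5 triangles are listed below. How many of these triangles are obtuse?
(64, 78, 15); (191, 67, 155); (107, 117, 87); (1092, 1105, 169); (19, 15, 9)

(64,78,15): 15²+64² = 4321 < 6084 = 78² → obtuse
(191,67,155): 67²+155² = 28514 < 36481 = 191² → obtuse
(107,117,87): 87²+107² = 19018 > 13689 = 117² → acute
(1092,1105,169): 169²+1092² = 1221025 = 1105² → right
(19,15,9): 9²+15² = 306 < 361 = 19² → obtuse
3 of the 5 are obtuse.

3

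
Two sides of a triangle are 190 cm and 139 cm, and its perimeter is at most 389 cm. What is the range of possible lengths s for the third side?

Triangle inequality alone gives 51 < s < 329.
The perimeter condition gives s ≤ 389 − 190 − 139 = 60.
Intersecting the two: 51 < s ≤ 60.

51 < s ≤ 60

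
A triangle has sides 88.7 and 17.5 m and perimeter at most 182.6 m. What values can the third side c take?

71.2 < c ≤ 76.4

Triangle inequality alone gives 71.2 < c < 106.2.
The perimeter condition gives c ≤ 182.6 − 88.7 − 17.5 = 76.4.
Intersecting the two: 71.2 < c ≤ 76.4.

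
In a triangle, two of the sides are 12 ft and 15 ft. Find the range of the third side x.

3 < x < 27 (ft)

By the triangle inequality, x must be less than 12 + 15 = 27 and greater than |12 − 15| = 3.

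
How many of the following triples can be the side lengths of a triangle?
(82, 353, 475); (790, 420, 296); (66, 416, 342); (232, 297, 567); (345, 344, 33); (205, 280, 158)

(82,353,475): 82+353 ≤ 475 → not valid
(296,420,790): 296+420 ≤ 790 → not valid
(66,342,416): 66+342 ≤ 416 → not valid
(232,297,567): 232+297 ≤ 567 → not valid
(33,344,345): 33+344 > 345 → valid
(158,205,280): 158+205 > 280 → valid
2 of the 6 triples form a triangle.

2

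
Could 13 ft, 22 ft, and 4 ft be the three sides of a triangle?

No

The longest side is 22, but the other two sum to only 17.
17 < 22, so the triangle inequality fails.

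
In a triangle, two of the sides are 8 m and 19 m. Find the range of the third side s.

By the triangle inequality, s must be less than 8 + 19 = 27 and greater than |8 − 19| = 11.

11 < s < 27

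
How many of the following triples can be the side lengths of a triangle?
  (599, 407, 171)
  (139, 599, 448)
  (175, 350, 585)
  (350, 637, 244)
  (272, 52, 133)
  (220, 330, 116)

1

(171,407,599): 171+407 ≤ 599 → not valid
(139,448,599): 139+448 ≤ 599 → not valid
(175,350,585): 175+350 ≤ 585 → not valid
(244,350,637): 244+350 ≤ 637 → not valid
(52,133,272): 52+133 ≤ 272 → not valid
(116,220,330): 116+220 > 330 → valid
1 of the 6 triples forms a triangle.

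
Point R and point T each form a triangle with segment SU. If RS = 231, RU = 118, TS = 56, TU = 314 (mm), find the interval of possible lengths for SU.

From triangle RSU: |231 − 118| < SU < 231 + 118, i.e. 113 < SU < 349.
From triangle TSU: 258 < SU < 370.
Both must hold, so SU lies in the intersection.

258 < SU < 349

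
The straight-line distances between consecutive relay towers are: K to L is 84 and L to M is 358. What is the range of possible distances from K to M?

By the triangle inequality, |84 − 358| ≤ KM ≤ 84 + 358.

274 ≤ KM ≤ 442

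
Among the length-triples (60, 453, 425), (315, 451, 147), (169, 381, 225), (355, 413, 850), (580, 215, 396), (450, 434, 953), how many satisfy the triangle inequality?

(60,425,453): 60+425 > 453 → valid
(147,315,451): 147+315 > 451 → valid
(169,225,381): 169+225 > 381 → valid
(355,413,850): 355+413 ≤ 850 → not valid
(215,396,580): 215+396 > 580 → valid
(434,450,953): 434+450 ≤ 953 → not valid
4 of the 6 triples form a triangle.

4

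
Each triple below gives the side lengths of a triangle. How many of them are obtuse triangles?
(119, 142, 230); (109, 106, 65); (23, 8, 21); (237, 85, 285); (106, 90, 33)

(119,142,230): 119²+142² = 34325 < 52900 = 230² → obtuse
(109,106,65): 65²+106² = 15461 > 11881 = 109² → acute
(23,8,21): 8²+21² = 505 < 529 = 23² → obtuse
(237,85,285): 85²+237² = 63394 < 81225 = 285² → obtuse
(106,90,33): 33²+90² = 9189 < 11236 = 106² → obtuse
4 of the 5 are obtuse.

4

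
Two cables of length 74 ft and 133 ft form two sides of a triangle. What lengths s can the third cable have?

59 < s < 207 (ft)

By the triangle inequality, s must be less than 74 + 133 = 207 and greater than |74 − 133| = 59.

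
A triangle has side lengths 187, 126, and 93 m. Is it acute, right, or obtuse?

obtuse

Compare the square of the longest side to the sum of squares of the other two: 93² + 126² = 24525 < 34969 = 187².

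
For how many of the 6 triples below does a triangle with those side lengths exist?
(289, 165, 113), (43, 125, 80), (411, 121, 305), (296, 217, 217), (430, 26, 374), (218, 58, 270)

3

(113,165,289): 113+165 ≤ 289 → not valid
(43,80,125): 43+80 ≤ 125 → not valid
(121,305,411): 121+305 > 411 → valid
(217,217,296): 217+217 > 296 → valid
(26,374,430): 26+374 ≤ 430 → not valid
(58,218,270): 58+218 > 270 → valid
3 of the 6 triples form a triangle.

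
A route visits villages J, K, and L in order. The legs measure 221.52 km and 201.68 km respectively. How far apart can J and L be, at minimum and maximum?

19.84 ≤ JL ≤ 423.20 km

By the triangle inequality, |221.52 − 201.68| ≤ JL ≤ 221.52 + 201.68.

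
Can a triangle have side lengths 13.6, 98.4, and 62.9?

The longest side is 98.4, but the other two sum to only 76.5.
76.5 < 98.4, so the triangle inequality fails.

No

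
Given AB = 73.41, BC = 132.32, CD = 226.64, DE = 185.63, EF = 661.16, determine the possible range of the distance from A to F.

43.16 ≤ AF ≤ 1279.16

The maximum is all hops collinear in one direction: 73.41 + 132.32 + 226.64 + 185.63 + 661.16 = 1279.16.
The longest hop is 661.16; the others sum to 618.00. Folding the others back against it leaves at least 661.16 − 618.00 = 43.16.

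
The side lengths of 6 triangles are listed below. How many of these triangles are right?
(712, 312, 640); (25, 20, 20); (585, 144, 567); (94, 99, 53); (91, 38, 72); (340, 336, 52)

3

(712,312,640): 312²+640² = 506944 = 712² → right
(25,20,20): 20²+20² = 800 > 625 = 25² → acute
(585,144,567): 144²+567² = 342225 = 585² → right
(94,99,53): 53²+94² = 11645 > 9801 = 99² → acute
(91,38,72): 38²+72² = 6628 < 8281 = 91² → obtuse
(340,336,52): 52²+336² = 115600 = 340² → right
3 of the 6 are right.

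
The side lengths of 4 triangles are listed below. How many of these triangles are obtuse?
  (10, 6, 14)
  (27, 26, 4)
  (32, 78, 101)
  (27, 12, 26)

(10,6,14): 6²+10² = 136 < 196 = 14² → obtuse
(27,26,4): 4²+26² = 692 < 729 = 27² → obtuse
(32,78,101): 32²+78² = 7108 < 10201 = 101² → obtuse
(27,12,26): 12²+26² = 820 > 729 = 27² → acute
3 of the 4 are obtuse.

3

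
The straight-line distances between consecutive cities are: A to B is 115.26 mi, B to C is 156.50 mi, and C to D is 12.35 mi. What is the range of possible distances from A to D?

28.89 ≤ AD ≤ 284.11 mi

The maximum is all hops collinear in one direction: 115.26 + 156.50 + 12.35 = 284.11.
The longest hop is 156.50; the others sum to 127.61. Folding the others back against it leaves at least 156.50 − 127.61 = 28.89.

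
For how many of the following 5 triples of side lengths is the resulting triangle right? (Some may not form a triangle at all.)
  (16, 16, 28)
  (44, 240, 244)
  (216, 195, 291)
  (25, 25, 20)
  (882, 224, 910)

(16,16,28): 16²+16² = 512 < 784 = 28² → obtuse
(44,240,244): 44²+240² = 59536 = 244² → right
(216,195,291): 195²+216² = 84681 = 291² → right
(25,25,20): 20²+25² = 1025 > 625 = 25² → acute
(882,224,910): 224²+882² = 828100 = 910² → right
3 of the 5 are right.

3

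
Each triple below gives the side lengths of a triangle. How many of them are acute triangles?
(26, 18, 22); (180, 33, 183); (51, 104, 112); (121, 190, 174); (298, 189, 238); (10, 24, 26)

(26,18,22): 18²+22² = 808 > 676 = 26² → acute
(180,33,183): 33²+180² = 33489 = 183² → right
(51,104,112): 51²+104² = 13417 > 12544 = 112² → acute
(121,190,174): 121²+174² = 44917 > 36100 = 190² → acute
(298,189,238): 189²+238² = 92365 > 88804 = 298² → acute
(10,24,26): 10²+24² = 676 = 26² → right
4 of the 6 are acute.

4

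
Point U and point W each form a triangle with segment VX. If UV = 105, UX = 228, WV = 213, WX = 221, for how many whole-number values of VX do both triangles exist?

From triangle UVX: 123 < VX < 333.
From triangle WVX: 8 < VX < 434.
Intersection: 123 < VX < 333, so integers 124 through 332: 209 values.

209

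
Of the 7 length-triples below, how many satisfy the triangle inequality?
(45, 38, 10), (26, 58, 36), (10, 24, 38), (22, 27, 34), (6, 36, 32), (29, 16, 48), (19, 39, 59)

(10,38,45): 10+38 > 45 → valid
(26,36,58): 26+36 > 58 → valid
(10,24,38): 10+24 ≤ 38 → not valid
(22,27,34): 22+27 > 34 → valid
(6,32,36): 6+32 > 36 → valid
(16,29,48): 16+29 ≤ 48 → not valid
(19,39,59): 19+39 ≤ 59 → not valid
4 of the 7 triples form a triangle.

4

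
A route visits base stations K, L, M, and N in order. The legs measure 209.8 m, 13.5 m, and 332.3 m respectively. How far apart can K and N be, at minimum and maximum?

The maximum is all hops collinear in one direction: 209.8 + 13.5 + 332.3 = 555.6.
The longest hop is 332.3; the others sum to 223.3. Folding the others back against it leaves at least 332.3 − 223.3 = 109.0.

109.0 ≤ KN ≤ 555.6 m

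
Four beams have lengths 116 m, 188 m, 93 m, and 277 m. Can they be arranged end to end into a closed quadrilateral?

Yes

A quadrilateral exists iff every side is shorter than the sum of the others — equivalently, the longest side is less than the sum of the rest.
Longest side 277 < 397 (sum of the remaining 3), so yes.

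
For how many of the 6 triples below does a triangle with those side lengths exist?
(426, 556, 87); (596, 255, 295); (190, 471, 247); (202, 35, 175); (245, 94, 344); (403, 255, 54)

1

(87,426,556): 87+426 ≤ 556 → not valid
(255,295,596): 255+295 ≤ 596 → not valid
(190,247,471): 190+247 ≤ 471 → not valid
(35,175,202): 35+175 > 202 → valid
(94,245,344): 94+245 ≤ 344 → not valid
(54,255,403): 54+255 ≤ 403 → not valid
1 of the 6 triples forms a triangle.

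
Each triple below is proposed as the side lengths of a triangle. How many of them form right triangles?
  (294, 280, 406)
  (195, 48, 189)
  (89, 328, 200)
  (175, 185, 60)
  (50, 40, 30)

4

(294,280,406): 280²+294² = 164836 = 406² → right
(195,48,189): 48²+189² = 38025 = 195² → right
(89,328,200): 89+200 ≤ 328, not a triangle
(175,185,60): 60²+175² = 34225 = 185² → right
(50,40,30): 30²+40² = 2500 = 50² → right
4 of the 5 are right.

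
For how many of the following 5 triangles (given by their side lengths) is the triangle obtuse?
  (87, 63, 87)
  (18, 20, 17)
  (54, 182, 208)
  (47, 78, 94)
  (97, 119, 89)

2

(87,63,87): 63²+87² = 11538 > 7569 = 87² → acute
(18,20,17): 17²+18² = 613 > 400 = 20² → acute
(54,182,208): 54²+182² = 36040 < 43264 = 208² → obtuse
(47,78,94): 47²+78² = 8293 < 8836 = 94² → obtuse
(97,119,89): 89²+97² = 17330 > 14161 = 119² → acute
2 of the 5 are obtuse.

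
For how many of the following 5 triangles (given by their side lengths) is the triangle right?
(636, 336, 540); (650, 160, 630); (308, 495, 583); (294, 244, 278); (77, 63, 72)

(636,336,540): 336²+540² = 404496 = 636² → right
(650,160,630): 160²+630² = 422500 = 650² → right
(308,495,583): 308²+495² = 339889 = 583² → right
(294,244,278): 244²+278² = 136820 > 86436 = 294² → acute
(77,63,72): 63²+72² = 9153 > 5929 = 77² → acute
3 of the 5 are right.

3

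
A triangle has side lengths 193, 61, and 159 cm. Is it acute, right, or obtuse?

Compare the square of the longest side to the sum of squares of the other two: 61² + 159² = 29002 < 37249 = 193².

obtuse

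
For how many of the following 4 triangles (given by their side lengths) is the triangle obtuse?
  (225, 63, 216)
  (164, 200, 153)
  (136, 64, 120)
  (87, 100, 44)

1

(225,63,216): 63²+216² = 50625 = 225² → right
(164,200,153): 153²+164² = 50305 > 40000 = 200² → acute
(136,64,120): 64²+120² = 18496 = 136² → right
(87,100,44): 44²+87² = 9505 < 10000 = 100² → obtuse
1 of the 4 is obtuse.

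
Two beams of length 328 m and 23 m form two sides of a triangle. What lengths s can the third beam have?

By the triangle inequality, s must be less than 328 + 23 = 351 and greater than |328 − 23| = 305.

305 < s < 351 (m)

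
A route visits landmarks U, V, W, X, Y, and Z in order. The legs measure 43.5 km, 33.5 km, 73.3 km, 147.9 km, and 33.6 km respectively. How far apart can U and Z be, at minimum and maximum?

The maximum is all hops collinear in one direction: 43.5 + 33.5 + 73.3 + 147.9 + 33.6 = 331.8.
The longest hop is 147.9; the others sum to 183.9. Since 147.9 ≤ 183.9, the path can fold back on itself completely, so the minimum distance is 0.

0 ≤ UZ ≤ 331.8 km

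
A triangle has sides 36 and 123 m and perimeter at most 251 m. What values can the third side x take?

Triangle inequality alone gives 87 < x < 159.
The perimeter condition gives x ≤ 251 − 36 − 123 = 92.
Intersecting the two: 87 < x ≤ 92.

87 < x ≤ 92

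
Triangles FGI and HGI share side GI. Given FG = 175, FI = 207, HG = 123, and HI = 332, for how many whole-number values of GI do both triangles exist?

172

From triangle FGI: 32 < GI < 382.
From triangle HGI: 209 < GI < 455.
Intersection: 209 < GI < 382, so integers 210 through 381: 172 values.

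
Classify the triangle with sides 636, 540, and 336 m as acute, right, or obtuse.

Compare the square of the longest side to the sum of squares of the other two: 336² + 540² = 404496 = 636².

right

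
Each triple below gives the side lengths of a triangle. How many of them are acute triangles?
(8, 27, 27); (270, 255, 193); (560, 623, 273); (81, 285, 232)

2

(8,27,27): 8²+27² = 793 > 729 = 27² → acute
(270,255,193): 193²+255² = 102274 > 72900 = 270² → acute
(560,623,273): 273²+560² = 388129 = 623² → right
(81,285,232): 81²+232² = 60385 < 81225 = 285² → obtuse
2 of the 4 are acute.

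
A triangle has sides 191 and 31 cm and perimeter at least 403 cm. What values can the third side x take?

181 ≤ x < 222

Triangle inequality alone gives 160 < x < 222.
The perimeter condition gives x ≥ 403 − 191 − 31 = 181.
Intersecting the two: 181 ≤ x < 222.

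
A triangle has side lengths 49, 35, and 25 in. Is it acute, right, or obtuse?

obtuse

Compare the square of the longest side to the sum of squares of the other two: 25² + 35² = 1850 < 2401 = 49².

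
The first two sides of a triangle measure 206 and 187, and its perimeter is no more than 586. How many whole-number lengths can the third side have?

174

Triangle inequality: 19 < x < 393. Perimeter ≤ 586 gives x ≤ 586 − 206 − 187 = 193.
So 19 < x ≤ 193; integers 20 through 193: 174 values.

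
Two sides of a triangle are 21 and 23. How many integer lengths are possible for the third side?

41

The third side lies in the open interval (2, 44).
Integers from 3 to 43 inclusive: 43 − 3 + 1 = 41.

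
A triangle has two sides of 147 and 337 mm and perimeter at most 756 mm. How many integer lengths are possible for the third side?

82

Triangle inequality: 190 < x < 484. Perimeter ≤ 756 gives x ≤ 756 − 147 − 337 = 272.
So 190 < x ≤ 272; integers 191 through 272: 82 values.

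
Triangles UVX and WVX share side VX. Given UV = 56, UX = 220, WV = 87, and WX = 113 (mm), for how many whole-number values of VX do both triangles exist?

35

From triangle UVX: 164 < VX < 276.
From triangle WVX: 26 < VX < 200.
Intersection: 164 < VX < 200, so integers 165 through 199: 35 values.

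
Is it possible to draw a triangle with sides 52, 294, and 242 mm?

The two shorter sides sum to 294, exactly equal to the longest side 294.
That gives only a degenerate (flat) triangle — the inequality must be strict.

No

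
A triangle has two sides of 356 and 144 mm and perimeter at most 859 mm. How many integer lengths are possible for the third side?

Triangle inequality: 212 < x < 500. Perimeter ≤ 859 gives x ≤ 859 − 356 − 144 = 359.
So 212 < x ≤ 359; integers 213 through 359: 147 values.

147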